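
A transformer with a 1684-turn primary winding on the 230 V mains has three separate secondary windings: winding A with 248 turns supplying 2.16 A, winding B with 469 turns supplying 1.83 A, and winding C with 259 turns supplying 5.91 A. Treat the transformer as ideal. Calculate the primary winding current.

V_A = 230 × 248/1684 = 33.872 V; V_B = 230 × 469/1684 = 64.056 V; V_C = 230 × 259/1684 = 35.374 V.
P_out = V_A I_A + V_B I_B + V_C I_C = 33.872×2.16 + 64.056×1.83 + 35.374×5.91 = 73.163 + 117.22 + 209.06 = 399.45 W.
Ideal ⇒ P_in = P_out, so I_p = P_out/V_p = 399.45/230 = 1.74 A.

I_p ≈ 1.74 A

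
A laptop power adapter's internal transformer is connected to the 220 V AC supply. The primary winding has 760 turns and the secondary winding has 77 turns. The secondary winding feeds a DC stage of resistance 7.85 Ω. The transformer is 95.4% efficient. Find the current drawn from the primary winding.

I_p ≈ 0.302 A

V_s = 220 × 77/760 = 22.289 V.
I_s = V_s/R = 22.289/7.85 = 2.8394 A.
P_out = V_s I_s = 22.289 × 2.8394 = 63.289 W.
P_in = P_out/η = 63.289/0.954 = 66.341 W.
I_p = P_in/V_p = 66.341/220 = 0.302 A.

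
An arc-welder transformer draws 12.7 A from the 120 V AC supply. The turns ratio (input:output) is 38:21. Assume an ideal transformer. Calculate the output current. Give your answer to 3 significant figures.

I_out ≈ 23.0 A

I_out/I_in = N_in/N_out, so I_out = 12.7 × 38/21 = 23.0 A.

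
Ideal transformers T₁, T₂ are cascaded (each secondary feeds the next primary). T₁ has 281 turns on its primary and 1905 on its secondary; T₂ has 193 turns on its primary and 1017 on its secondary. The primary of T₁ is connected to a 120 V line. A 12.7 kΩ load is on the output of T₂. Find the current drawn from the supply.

Secondary of T₁: V = 120.00 × 1905/281 = 813.52 V.
Secondary of T₂: V = 813.52 × 1017/193 = 4286.8 V.
I_load = 4286.8/12700 = 0.33754 A, so P_out = 4286.8 × 0.33754 = 1447.0 W.
All ideal ⇒ P_in = P_out, so I_supply = 1447.0/120 = 12.1 A.

I_supply ≈ 12.1 A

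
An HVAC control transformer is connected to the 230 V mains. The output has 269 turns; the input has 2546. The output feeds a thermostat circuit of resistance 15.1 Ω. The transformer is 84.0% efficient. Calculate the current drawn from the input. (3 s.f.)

V_out = 230 × 269/2546 = 24.301 V.
I_out = V_out/R = 24.301/15.1 = 1.6093 A.
P_out = V_out I_out = 24.301 × 1.6093 = 39.108 W.
P_in = P_out/η = 39.108/0.840 = 46.557 W.
I_in = P_in/V_in = 46.557/230 = 0.202 A.

I_in ≈ 0.202 A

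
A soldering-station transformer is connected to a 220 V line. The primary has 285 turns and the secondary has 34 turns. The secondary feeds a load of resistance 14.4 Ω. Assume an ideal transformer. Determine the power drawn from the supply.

V_s = V_p × N_s/N_p = 220 × 34/285 = 26.246 V.
I_s = V_s/R = 26.246/14.4 = 1.8226 A.
I_p = I_s × N_s/N_p = 1.8226 × 34/285 = 0.21743 A.
P = V_p I_p = 220 × 0.21743 = 47.8 W.

P ≈ 47.8 W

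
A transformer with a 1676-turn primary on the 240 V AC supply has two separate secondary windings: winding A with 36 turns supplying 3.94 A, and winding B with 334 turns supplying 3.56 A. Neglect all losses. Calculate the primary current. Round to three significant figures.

I_p ≈ 0.794 A

V_A = 240 × 36/1676 = 5.1551 V; V_B = 240 × 334/1676 = 47.828 V.
P_out = V_A I_A + V_B I_B = 5.1551×3.94 + 47.828×3.56 = 20.311 + 170.27 = 190.58 W.
Ideal ⇒ P_in = P_out, so I_p = P_out/V_p = 190.58/240 = 0.794 A.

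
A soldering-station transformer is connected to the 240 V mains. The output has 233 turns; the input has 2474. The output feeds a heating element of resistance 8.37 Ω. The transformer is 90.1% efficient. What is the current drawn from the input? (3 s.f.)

V_out = 240 × 233/2474 = 22.603 V.
I_out = V_out/R = 22.603/8.37 = 2.7005 A.
P_out = V_out I_out = 22.603 × 2.7005 = 61.039 W.
P_in = P_out/η = 61.039/0.901 = 67.746 W.
I_in = P_in/V_in = 67.746/240 = 0.282 A.

I_in ≈ 0.282 A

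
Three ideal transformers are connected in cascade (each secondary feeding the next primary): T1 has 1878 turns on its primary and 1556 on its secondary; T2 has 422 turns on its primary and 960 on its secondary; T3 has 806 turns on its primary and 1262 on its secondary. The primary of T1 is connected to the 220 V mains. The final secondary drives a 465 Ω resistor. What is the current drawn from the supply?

I_supply ≈ 4.12 A

Secondary of T1: V = 220.00 × 1556/1878 = 182.28 V.
Secondary of T2: V = 182.28 × 960/422 = 414.66 V.
Secondary of T3: V = 414.66 × 1262/806 = 649.26 V.
I_load = 649.26/465 = 1.3963 A, so P_out = 649.26 × 1.3963 = 906.54 W.
All ideal ⇒ P_in = P_out, so I_supply = 906.54/220 = 4.12 A.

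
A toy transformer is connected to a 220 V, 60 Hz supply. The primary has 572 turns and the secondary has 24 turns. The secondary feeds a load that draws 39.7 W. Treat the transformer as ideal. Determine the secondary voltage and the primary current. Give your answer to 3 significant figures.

V_s ≈ 9.23 V, I_p ≈ 0.180 A

V_s = V_p × N_s/N_p = 220 × 24/572 = 9.2308 V.
I_s = P/V_s = 39.7/9.2308 = 4.3008 A.
I_p = I_s × N_s/N_p = 4.3008 × 24/572 = 0.180 A.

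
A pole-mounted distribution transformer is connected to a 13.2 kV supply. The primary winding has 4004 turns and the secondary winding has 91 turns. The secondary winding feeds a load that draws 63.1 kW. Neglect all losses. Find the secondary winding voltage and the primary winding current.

V_s ≈ 300 V, I_p ≈ 4.78 A

V_s = V_p × N_s/N_p = 13200 × 91/4004 = 300.00 V.
I_s = P/V_s = 63100/300.00 = 210.33 A.
I_p = I_s × N_s/N_p = 210.33 × 91/4004 = 4.78 A.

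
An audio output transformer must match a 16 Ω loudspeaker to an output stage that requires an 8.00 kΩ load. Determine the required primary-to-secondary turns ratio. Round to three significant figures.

N_p/N_s ≈ 22.4

Z_p/Z_s = (N_p/N_s)², so N_p/N_s = √(8000/16) = √500 = 22.4.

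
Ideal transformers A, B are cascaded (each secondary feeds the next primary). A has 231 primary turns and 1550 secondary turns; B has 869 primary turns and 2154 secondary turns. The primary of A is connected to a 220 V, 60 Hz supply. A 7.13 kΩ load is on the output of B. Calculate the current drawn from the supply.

After A: V = 220.00 × 1550/231 = 1476.2 V.
After B: V = 1476.2 × 2154/869 = 3659.0 V.
I_load = 3659.0/7130 = 0.51319 A, so P_out = 3659.0 × 0.51319 = 1877.8 W.
All ideal ⇒ P_in = P_out, so I_supply = 1877.8/220 = 8.54 A.

I_supply ≈ 8.54 A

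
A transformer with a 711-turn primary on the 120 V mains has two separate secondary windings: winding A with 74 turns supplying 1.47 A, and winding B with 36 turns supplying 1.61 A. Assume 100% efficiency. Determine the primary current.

V_A = 120 × 74/711 = 12.489 V; V_B = 120 × 36/711 = 6.0759 V.
P_out = V_A I_A + V_B I_B = 12.489×1.47 + 6.0759×1.61 = 18.359 + 9.7823 = 28.142 W.
Ideal ⇒ P_in = P_out, so I_p = P_out/V_p = 28.142/120 = 0.235 A.

I_p ≈ 0.235 A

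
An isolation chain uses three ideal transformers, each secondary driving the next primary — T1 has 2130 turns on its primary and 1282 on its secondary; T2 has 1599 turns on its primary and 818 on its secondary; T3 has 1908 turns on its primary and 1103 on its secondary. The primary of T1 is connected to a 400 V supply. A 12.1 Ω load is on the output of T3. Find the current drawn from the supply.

Secondary of T1: V = 400.00 × 1282/2130 = 240.75 V.
Secondary of T2: V = 240.75 × 818/1599 = 123.16 V.
Secondary of T3: V = 123.16 × 1103/1908 = 71.198 V.
I_load = 71.198/12.1 = 5.8842 A, so P_out = 71.198 × 5.8842 = 418.94 W.
All ideal ⇒ P_in = P_out, so I_supply = 418.94/400 = 1.05 A.

I_supply ≈ 1.05 A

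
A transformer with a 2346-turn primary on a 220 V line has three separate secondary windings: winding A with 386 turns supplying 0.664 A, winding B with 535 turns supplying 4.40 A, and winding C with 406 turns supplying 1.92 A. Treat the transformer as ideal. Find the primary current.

I_p ≈ 1.44 A

V_A = 220 × 386/2346 = 36.198 V; V_B = 220 × 535/2346 = 50.171 V; V_C = 220 × 406/2346 = 38.073 V.
P_out = V_A I_A + V_B I_B + V_C I_C = 36.198×0.664 + 50.171×4.40 + 38.073×1.92 = 24.035 + 220.75 + 73.101 = 317.89 W.
Ideal ⇒ P_in = P_out, so I_p = P_out/V_p = 317.89/220 = 1.44 A.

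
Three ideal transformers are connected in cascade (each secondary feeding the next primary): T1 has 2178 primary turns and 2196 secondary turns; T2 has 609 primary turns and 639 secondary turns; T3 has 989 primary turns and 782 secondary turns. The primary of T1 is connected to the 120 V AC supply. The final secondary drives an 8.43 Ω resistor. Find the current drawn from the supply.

After T1: V = 120.00 × 2196/2178 = 120.99 V.
After T2: V = 120.99 × 639/609 = 126.95 V.
After T3: V = 126.95 × 782/989 = 100.38 V.
I_load = 100.38/8.43 = 11.908 A, so P_out = 100.38 × 11.908 = 1195.3 W.
All ideal ⇒ P_in = P_out, so I_supply = 1195.3/120 = 9.96 A.

I_supply ≈ 9.96 A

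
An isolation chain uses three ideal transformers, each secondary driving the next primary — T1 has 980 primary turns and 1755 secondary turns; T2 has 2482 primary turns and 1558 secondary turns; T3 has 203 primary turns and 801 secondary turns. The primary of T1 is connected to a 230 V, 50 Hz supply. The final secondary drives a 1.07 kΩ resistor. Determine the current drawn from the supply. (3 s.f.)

I_supply ≈ 4.23 A

Secondary of T1: V = 230.00 × 1755/980 = 411.89 V.
Secondary of T2: V = 411.89 × 1558/2482 = 258.55 V.
Secondary of T3: V = 258.55 × 801/203 = 1020.2 V.
I_load = 1020.2/1070 = 0.95345 A, so P_out = 1020.2 × 0.95345 = 972.70 W.
All ideal ⇒ P_in = P_out, so I_supply = 972.70/230 = 4.23 A.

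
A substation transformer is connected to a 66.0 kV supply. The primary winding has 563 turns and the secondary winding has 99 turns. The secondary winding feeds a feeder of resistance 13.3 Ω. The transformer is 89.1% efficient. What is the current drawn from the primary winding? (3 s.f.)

I_p ≈ 172 A

V_s = 66000 × 99/563 = 11606 V.
I_s = V_s/R = 11606/13.3 = 872.61 A.
P_out = V_s I_s = 11606 × 872.61 = 1.0127×10^7 W.
P_in = P_out/η = 1.0127×10^7/0.891 = 1.1366×10^7 W.
I_p = P_in/V_p = 1.1366×10^7/66000 = 172 A.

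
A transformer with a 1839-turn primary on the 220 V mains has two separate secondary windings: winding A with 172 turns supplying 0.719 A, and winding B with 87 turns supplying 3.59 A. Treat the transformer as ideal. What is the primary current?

I_p ≈ 0.237 A

V_A = 220 × 172/1839 = 20.576 V; V_B = 220 × 87/1839 = 10.408 V.
P_out = V_A I_A + V_B I_B = 20.576×0.719 + 10.408×3.59 = 14.794 + 37.364 = 52.159 W.
Ideal ⇒ P_in = P_out, so I_p = P_out/V_p = 52.159/220 = 0.237 A.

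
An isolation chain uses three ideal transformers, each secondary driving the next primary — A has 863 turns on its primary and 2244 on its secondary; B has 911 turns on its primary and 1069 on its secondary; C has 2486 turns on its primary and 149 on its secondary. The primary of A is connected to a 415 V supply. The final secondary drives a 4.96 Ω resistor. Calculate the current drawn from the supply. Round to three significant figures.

I_supply ≈ 2.80 A

After A: V = 415.00 × 2244/863 = 1079.1 V.
After B: V = 1079.1 × 1069/911 = 1266.3 V.
After C: V = 1266.3 × 149/2486 = 75.894 V.
I_load = 75.894/4.96 = 15.301 A, so P_out = 75.894 × 15.301 = 1161.3 W.
All ideal ⇒ P_in = P_out, so I_supply = 1161.3/415 = 2.80 A.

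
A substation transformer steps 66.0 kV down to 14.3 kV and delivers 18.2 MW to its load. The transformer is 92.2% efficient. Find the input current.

I_in ≈ 299 A

P_in = P_out/η = 1.82×10^7/0.922 = 1.9740×10^7 W.
I_in = P_in/V_in = 1.9740×10^7/66000 = 299 A.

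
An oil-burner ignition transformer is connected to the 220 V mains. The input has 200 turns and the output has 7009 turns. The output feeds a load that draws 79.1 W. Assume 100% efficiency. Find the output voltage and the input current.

V_out ≈ 7710 V, I_in ≈ 0.360 A

V_out = V_in × N_out/N_in = 220 × 7009/200 = 7709.9 V.
I_out = P/V_out = 79.1/7709.9 = 0.010260 A.
I_in = I_out × N_out/N_in = 0.010260 × 7009/200 = 0.360 A.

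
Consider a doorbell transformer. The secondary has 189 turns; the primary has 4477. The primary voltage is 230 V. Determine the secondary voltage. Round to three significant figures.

V_s/V_p = N_s/N_p, so V_s = 230 × 189/4477 = 9.71 V.

V_s ≈ 9.71 V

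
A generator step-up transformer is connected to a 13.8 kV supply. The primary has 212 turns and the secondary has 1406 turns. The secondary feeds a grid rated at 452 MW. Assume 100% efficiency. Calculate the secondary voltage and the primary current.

V_s ≈ 91500 V, I_p ≈ 32800 A

V_s = V_p × N_s/N_p = 13800 × 1406/212 = 91523 V.
I_s = P/V_s = 4.52×10^8/91523 = 4938.7 A.
I_p = I_s × N_s/N_p = 4938.7 × 1406/212 = 32800 A.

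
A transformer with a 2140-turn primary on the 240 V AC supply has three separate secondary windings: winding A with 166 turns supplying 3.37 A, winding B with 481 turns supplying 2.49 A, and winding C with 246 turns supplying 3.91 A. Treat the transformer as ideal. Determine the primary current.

V_A = 240 × 166/2140 = 18.617 V; V_B = 240 × 481/2140 = 53.944 V; V_C = 240 × 246/2140 = 27.589 V.
P_out = V_A I_A + V_B I_B + V_C I_C = 18.617×3.37 + 53.944×2.49 + 27.589×3.91 = 62.739 + 134.32 + 107.87 = 304.93 W.
Ideal ⇒ P_in = P_out, so I_p = P_out/V_p = 304.93/240 = 1.27 A.

I_p ≈ 1.27 A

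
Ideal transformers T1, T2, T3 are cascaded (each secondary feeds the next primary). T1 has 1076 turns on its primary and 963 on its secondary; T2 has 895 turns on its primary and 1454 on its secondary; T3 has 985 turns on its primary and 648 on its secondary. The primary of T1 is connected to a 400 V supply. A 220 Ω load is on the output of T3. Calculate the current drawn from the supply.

Secondary of T1: V = 400.00 × 963/1076 = 357.99 V.
Secondary of T2: V = 357.99 × 1454/895 = 581.59 V.
Secondary of T3: V = 581.59 × 648/985 = 382.61 V.
I_load = 382.61/220 = 1.7391 A, so P_out = 382.61 × 1.7391 = 665.40 W.
All ideal ⇒ P_in = P_out, so I_supply = 665.40/400 = 1.66 A.

I_supply ≈ 1.66 A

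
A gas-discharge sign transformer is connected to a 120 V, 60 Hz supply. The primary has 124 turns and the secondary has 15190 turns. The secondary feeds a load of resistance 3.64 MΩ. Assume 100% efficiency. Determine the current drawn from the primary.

V_s = V_p × N_s/N_p = 120 × 15190/124 = 14700 V.
I_s = V_s/R = 14700/(3.64×10^6) = 0.0040385 A.
For an ideal transformer I_p N_p = I_s N_s, so I_p = 0.0040385 × 15190/124 = 0.495 A.

I_p ≈ 0.495 A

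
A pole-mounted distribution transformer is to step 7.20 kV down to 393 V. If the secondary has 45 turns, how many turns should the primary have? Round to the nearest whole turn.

N_p = 824 turns

N_p/N_s = V_p/V_s, so N_p = 45 × 7200/393 = 824.4 ≈ 824 turns.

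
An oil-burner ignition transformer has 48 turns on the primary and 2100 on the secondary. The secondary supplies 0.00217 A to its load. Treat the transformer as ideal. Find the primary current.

I_p ≈ 0.0949 A

For an ideal transformer I_p/I_s = N_s/N_p, so I_p = 0.00217 × 2100/48 = 0.0949 A.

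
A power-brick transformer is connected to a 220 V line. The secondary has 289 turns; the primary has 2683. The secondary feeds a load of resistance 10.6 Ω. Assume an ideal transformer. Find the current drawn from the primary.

V_s = V_p × N_s/N_p = 220 × 289/2683 = 23.697 V.
I_s = V_s/R = 23.697/10.6 = 2.2356 A.
For an ideal transformer I_p N_p = I_s N_s, so I_p = 2.2356 × 289/2683 = 0.241 A.

I_p ≈ 0.241 A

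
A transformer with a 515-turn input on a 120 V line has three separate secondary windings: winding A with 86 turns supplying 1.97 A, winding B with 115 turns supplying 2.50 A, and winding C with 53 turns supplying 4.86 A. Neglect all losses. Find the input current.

V_A = 120 × 86/515 = 20.039 V; V_B = 120 × 115/515 = 26.796 V; V_C = 120 × 53/515 = 12.350 V.
P_out = V_A I_A + V_B I_B + V_C I_C = 20.039×1.97 + 26.796×2.50 + 12.350×4.86 = 39.477 + 66.990 + 60.019 = 166.49 W.
Ideal ⇒ P_in = P_out, so I_in = P_out/V_in = 166.49/120 = 1.39 A.

I_in ≈ 1.39 A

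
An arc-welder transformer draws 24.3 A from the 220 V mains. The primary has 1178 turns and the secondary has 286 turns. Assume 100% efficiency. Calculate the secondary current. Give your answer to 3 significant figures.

I_s/I_p = N_p/N_s, so I_s = 24.3 × 1178/286 = 100 A.

I_s ≈ 100 A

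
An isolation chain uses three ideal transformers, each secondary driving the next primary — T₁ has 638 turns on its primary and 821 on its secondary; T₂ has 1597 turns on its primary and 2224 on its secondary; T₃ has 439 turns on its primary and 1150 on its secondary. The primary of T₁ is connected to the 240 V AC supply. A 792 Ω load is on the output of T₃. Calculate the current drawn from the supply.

Secondary of T₁: V = 240.00 × 821/638 = 308.84 V.
Secondary of T₂: V = 308.84 × 2224/1597 = 430.09 V.
Secondary of T₃: V = 430.09 × 1150/439 = 1126.7 V.
I_load = 1126.7/792 = 1.4226 A, so P_out = 1126.7 × 1.4226 = 1602.8 W.
All ideal ⇒ P_in = P_out, so I_supply = 1602.8/240 = 6.68 A.

I_supply ≈ 6.68 A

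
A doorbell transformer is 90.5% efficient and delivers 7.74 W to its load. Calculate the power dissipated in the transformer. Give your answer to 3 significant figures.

P_in = P_out/η = 7.74/0.905 = 8.55249 W.
P_loss = P_in − P_out = 8.55249 − 7.74 = 0.812 W.

P_loss ≈ 0.812 W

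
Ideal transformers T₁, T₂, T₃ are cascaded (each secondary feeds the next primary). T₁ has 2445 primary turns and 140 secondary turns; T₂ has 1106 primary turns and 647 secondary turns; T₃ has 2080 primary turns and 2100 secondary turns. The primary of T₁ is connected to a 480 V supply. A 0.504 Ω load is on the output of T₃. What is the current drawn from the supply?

After T₁: V = 480.00 × 140/2445 = 27.485 V.
After T₂: V = 27.485 × 647/1106 = 16.078 V.
After T₃: V = 16.078 × 2100/2080 = 16.233 V.
I_load = 16.233/0.504 = 32.208 A, so P_out = 16.233 × 32.208 = 522.83 W.
All ideal ⇒ P_in = P_out, so I_supply = 522.83/480 = 1.09 A.

I_supply ≈ 1.09 A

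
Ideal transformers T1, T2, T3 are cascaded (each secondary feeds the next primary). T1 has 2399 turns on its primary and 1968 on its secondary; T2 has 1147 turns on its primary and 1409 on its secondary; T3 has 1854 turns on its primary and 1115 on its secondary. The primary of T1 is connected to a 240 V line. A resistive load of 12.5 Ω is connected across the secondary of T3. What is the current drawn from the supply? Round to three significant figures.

I_supply ≈ 7.05 A

After T1: V = 240.00 × 1968/2399 = 196.88 V.
After T2: V = 196.88 × 1409/1147 = 241.85 V.
After T3: V = 241.85 × 1115/1854 = 145.45 V.
I_load = 145.45/12.5 = 11.636 A, so P_out = 145.45 × 11.636 = 1692.5 W.
All ideal ⇒ P_in = P_out, so I_supply = 1692.5/240 = 7.05 A.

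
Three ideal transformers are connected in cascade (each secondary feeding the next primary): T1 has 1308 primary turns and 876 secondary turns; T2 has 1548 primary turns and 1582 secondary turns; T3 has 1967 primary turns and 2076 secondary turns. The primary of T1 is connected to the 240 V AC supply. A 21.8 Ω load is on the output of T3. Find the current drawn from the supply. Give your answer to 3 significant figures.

Secondary of T1: V = 240.00 × 876/1308 = 160.73 V.
Secondary of T2: V = 160.73 × 1582/1548 = 164.26 V.
Secondary of T3: V = 164.26 × 2076/1967 = 173.37 V.
I_load = 173.37/21.8 = 7.9526 A, so P_out = 173.37 × 7.9526 = 1378.7 W.
All ideal ⇒ P_in = P_out, so I_supply = 1378.7/240 = 5.74 A.

I_supply ≈ 5.74 A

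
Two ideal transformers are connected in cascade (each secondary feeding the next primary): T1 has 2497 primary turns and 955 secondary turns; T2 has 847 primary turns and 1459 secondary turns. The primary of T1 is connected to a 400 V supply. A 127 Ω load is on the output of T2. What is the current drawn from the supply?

After T1: V = 400.00 × 955/2497 = 152.98 V.
After T2: V = 152.98 × 1459/847 = 263.52 V.
I_load = 263.52/127 = 2.0750 A, so P_out = 263.52 × 2.0750 = 546.80 W.
All ideal ⇒ P_in = P_out, so I_supply = 546.80/400 = 1.37 A.

I_supply ≈ 1.37 A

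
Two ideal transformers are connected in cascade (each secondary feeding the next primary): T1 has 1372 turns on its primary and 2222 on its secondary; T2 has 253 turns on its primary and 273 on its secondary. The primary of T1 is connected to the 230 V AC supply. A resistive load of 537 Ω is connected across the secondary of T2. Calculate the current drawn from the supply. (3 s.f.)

Secondary of T1: V = 230.00 × 2222/1372 = 372.49 V.
Secondary of T2: V = 372.49 × 273/253 = 401.94 V.
I_load = 401.94/537 = 0.74849 A, so P_out = 401.94 × 0.74849 = 300.85 W.
All ideal ⇒ P_in = P_out, so I_supply = 300.85/230 = 1.31 A.

I_supply ≈ 1.31 A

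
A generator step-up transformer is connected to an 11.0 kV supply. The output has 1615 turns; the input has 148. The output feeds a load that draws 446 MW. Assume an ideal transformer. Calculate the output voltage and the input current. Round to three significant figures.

V_out = V_in × N_out/N_in = 11000 × 1615/148 = 120030 V.
I_out = P/V_out = 4.46×10^8/120030 = 3715.6 A.
I_in = I_out × N_out/N_in = 3715.6 × 1615/148 = 40500 A.

V_out ≈ 120000 V, I_in ≈ 40500 A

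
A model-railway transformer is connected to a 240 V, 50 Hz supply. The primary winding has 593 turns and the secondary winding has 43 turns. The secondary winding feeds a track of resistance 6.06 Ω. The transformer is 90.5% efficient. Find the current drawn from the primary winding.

V_s = 240 × 43/593 = 17.403 V.
I_s = V_s/R = 17.403/6.06 = 2.8718 A.
P_out = V_s I_s = 17.403 × 2.8718 = 49.978 W.
P_in = P_out/η = 49.978/0.905 = 55.224 W.
I_p = P_in/V_p = 55.224/240 = 0.230 A.

I_p ≈ 0.230 A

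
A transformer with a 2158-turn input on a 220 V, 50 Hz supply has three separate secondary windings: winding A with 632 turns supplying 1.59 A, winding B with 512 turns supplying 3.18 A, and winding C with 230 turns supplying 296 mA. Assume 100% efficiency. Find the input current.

I_in ≈ 1.25 A

V_A = 220 × 632/2158 = 64.430 V; V_B = 220 × 512/2158 = 52.196 V; V_C = 220 × 230/2158 = 23.448 V.
P_out = V_A I_A + V_B I_B + V_C I_C = 64.430×1.59 + 52.196×3.18 + 23.448×0.296 = 102.44 + 165.98 + 6.9405 = 275.37 W.
Ideal ⇒ P_in = P_out, so I_in = P_out/V_in = 275.37/220 = 1.25 A.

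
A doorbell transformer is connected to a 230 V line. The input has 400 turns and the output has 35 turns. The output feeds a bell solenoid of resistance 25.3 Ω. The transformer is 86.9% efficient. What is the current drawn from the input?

I_in ≈ 0.0801 A

V_out = 230 × 35/400 = 20.125 V.
I_out = V_out/R = 20.125/25.3 = 0.79545 A.
P_out = V_out I_out = 20.125 × 0.79545 = 16.009 W.
P_in = P_out/η = 16.009/0.869 = 18.422 W.
I_in = P_in/V_in = 18.422/230 = 0.0801 A.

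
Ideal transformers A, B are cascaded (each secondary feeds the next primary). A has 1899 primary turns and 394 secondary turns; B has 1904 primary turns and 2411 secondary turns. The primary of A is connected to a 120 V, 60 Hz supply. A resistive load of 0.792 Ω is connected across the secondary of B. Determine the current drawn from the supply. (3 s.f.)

After A: V = 120.00 × 394/1899 = 24.897 V.
After B: V = 24.897 × 2411/1904 = 31.527 V.
I_load = 31.527/0.792 = 39.807 A, so P_out = 31.527 × 39.807 = 1255.0 W.
All ideal ⇒ P_in = P_out, so I_supply = 1255.0/120 = 10.5 A.

I_supply ≈ 10.5 A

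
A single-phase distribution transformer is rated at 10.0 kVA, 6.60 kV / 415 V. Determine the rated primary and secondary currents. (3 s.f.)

I_p ≈ 1.52 A, I_s ≈ 24.1 A

I_p = S/V_p = 10000/6600 = 1.52 A.
I_s = S/V_s = 10000/415 = 24.1 A.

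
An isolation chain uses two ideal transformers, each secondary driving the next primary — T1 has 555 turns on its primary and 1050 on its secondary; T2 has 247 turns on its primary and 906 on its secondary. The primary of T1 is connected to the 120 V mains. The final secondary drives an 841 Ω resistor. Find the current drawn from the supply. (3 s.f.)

I_supply ≈ 6.87 A

Secondary of T1: V = 120.00 × 1050/555 = 227.03 V.
Secondary of T2: V = 227.03 × 906/247 = 832.74 V.
I_load = 832.74/841 = 0.99018 A, so P_out = 832.74 × 0.99018 = 824.56 W.
All ideal ⇒ P_in = P_out, so I_supply = 824.56/120 = 6.87 A.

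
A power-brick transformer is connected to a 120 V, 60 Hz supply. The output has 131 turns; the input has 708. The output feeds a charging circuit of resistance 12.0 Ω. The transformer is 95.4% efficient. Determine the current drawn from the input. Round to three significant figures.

I_in ≈ 0.359 A

V_out = 120 × 131/708 = 22.203 V.
I_out = V_out/R = 22.203/12.0 = 1.8503 A.
P_out = V_out I_out = 22.203 × 1.8503 = 41.083 W.
P_in = P_out/η = 41.083/0.954 = 43.063 W.
I_in = P_in/V_in = 43.063/120 = 0.359 A.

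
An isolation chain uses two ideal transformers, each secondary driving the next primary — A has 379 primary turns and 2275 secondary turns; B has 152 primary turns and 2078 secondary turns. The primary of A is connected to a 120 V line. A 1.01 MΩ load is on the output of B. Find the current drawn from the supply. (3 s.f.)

I_supply ≈ 0.800 A

After A: V = 120.00 × 2275/379 = 720.32 V.
After B: V = 720.32 × 2078/152 = 9847.5 V.
I_load = 9847.5/(1.01×10^6) = 0.0097500 A, so P_out = 9847.5 × 0.0097500 = 96.013 W.
All ideal ⇒ P_in = P_out, so I_supply = 96.013/120 = 0.800 A.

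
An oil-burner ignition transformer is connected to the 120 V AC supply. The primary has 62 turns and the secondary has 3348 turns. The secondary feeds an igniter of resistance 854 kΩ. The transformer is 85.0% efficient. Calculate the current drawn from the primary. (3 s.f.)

I_p ≈ 0.482 A

V_s = 120 × 3348/62 = 6480.0 V.
I_s = V_s/R = 6480.0/854000 = 0.0075878 A.
P_out = V_s I_s = 6480.0 × 0.0075878 = 49.169 W.
P_in = P_out/η = 49.169/0.850 = 57.846 W.
I_p = P_in/V_p = 57.846/120 = 0.482 A.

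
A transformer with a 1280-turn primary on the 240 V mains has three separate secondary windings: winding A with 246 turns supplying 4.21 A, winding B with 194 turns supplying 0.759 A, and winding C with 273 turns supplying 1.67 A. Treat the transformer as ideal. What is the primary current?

V_A = 240 × 246/1280 = 46.125 V; V_B = 240 × 194/1280 = 36.375 V; V_C = 240 × 273/1280 = 51.188 V.
P_out = V_A I_A + V_B I_B + V_C I_C = 46.125×4.21 + 36.375×0.759 + 51.188×1.67 = 194.19 + 27.609 + 85.483 = 307.28 W.
Ideal ⇒ P_in = P_out, so I_p = P_out/V_p = 307.28/240 = 1.28 A.

I_p ≈ 1.28 A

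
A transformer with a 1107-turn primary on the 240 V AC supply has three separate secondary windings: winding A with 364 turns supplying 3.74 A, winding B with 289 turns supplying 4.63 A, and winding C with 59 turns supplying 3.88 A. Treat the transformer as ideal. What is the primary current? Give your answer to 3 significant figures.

I_p ≈ 2.65 A

V_A = 240 × 364/1107 = 78.916 V; V_B = 240 × 289/1107 = 62.656 V; V_C = 240 × 59/1107 = 12.791 V.
P_out = V_A I_A + V_B I_B + V_C I_C = 78.916×3.74 + 62.656×4.63 + 12.791×3.88 = 295.15 + 290.10 + 49.630 = 634.87 W.
Ideal ⇒ P_in = P_out, so I_p = P_out/V_p = 634.87/240 = 2.65 A.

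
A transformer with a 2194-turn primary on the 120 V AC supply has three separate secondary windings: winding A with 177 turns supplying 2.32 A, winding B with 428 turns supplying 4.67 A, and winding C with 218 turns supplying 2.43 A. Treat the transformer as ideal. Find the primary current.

V_A = 120 × 177/2194 = 9.6809 V; V_B = 120 × 428/2194 = 23.409 V; V_C = 120 × 218/2194 = 11.923 V.
P_out = V_A I_A + V_B I_B + V_C I_C = 9.6809×2.32 + 23.409×4.67 + 11.923×2.43 = 22.460 + 109.32 + 28.974 = 160.76 W.
Ideal ⇒ P_in = P_out, so I_p = P_out/V_p = 160.76/120 = 1.34 A.

I_p ≈ 1.34 A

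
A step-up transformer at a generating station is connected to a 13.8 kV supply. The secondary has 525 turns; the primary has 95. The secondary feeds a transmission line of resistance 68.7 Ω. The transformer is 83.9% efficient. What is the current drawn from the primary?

I_p ≈ 7310 A

V_s = 13800 × 525/95 = 76263 V.
I_s = V_s/R = 76263/68.7 = 1110.1 A.
P_out = V_s I_s = 76263 × 1110.1 = 8.4659×10^7 W.
P_in = P_out/η = 8.4659×10^7/0.839 = 1.0090×10^8 W.
I_p = P_in/V_p = 1.0090×10^8/13800 = 7310 A.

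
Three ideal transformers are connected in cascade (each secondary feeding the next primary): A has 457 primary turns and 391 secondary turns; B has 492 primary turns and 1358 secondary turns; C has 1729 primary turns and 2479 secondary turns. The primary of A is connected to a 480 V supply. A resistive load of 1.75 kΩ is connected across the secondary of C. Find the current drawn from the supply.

Secondary of A: V = 480.00 × 391/457 = 410.68 V.
Secondary of B: V = 410.68 × 1358/492 = 1133.5 V.
Secondary of C: V = 1133.5 × 2479/1729 = 1625.2 V.
I_load = 1625.2/1750 = 0.92871 A, so P_out = 1625.2 × 0.92871 = 1509.4 W.
All ideal ⇒ P_in = P_out, so I_supply = 1509.4/480 = 3.14 A.

I_supply ≈ 3.14 A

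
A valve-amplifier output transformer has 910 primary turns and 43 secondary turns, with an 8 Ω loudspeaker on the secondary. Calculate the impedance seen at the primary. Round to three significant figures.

Z_p ≈ 3580 Ω

Z_p = (N_p/N_s)² × Z_s = (910/43)² × 8 = 3580 Ω.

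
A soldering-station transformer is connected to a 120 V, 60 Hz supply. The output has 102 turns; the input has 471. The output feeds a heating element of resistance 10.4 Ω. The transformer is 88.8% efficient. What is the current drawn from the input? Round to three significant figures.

I_in ≈ 0.609 A

V_out = 120 × 102/471 = 25.987 V.
I_out = V_out/R = 25.987/10.4 = 2.4988 A.
P_out = V_out I_out = 25.987 × 2.4988 = 64.936 W.
P_in = P_out/η = 64.936/0.888 = 73.126 W.
I_in = P_in/V_in = 73.126/120 = 0.609 A.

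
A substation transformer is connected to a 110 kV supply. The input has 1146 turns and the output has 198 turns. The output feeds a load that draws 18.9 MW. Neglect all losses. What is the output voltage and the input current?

V_out = V_in × N_out/N_in = 110000 × 198/1146 = 19005 V.
I_out = P/V_out = 1.89×10^7/19005 = 994.46 A.
I_in = I_out × N_out/N_in = 994.46 × 198/1146 = 172 A.

V_out ≈ 19000 V, I_in ≈ 172 A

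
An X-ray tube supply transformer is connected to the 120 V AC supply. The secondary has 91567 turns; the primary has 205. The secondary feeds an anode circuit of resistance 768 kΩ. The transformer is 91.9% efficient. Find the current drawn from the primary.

V_s = 120 × 91567/205 = 53600 V.
I_s = V_s/R = 53600/768000 = 0.069792 A.
P_out = V_s I_s = 53600 × 0.069792 = 3740.9 W.
P_in = P_out/η = 3740.9/0.919 = 4070.6 W.
I_p = P_in/V_p = 4070.6/120 = 33.9 A.

I_p ≈ 33.9 A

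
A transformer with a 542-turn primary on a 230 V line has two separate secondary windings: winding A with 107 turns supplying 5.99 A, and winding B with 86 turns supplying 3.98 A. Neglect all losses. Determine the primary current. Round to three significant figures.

V_A = 230 × 107/542 = 45.406 V; V_B = 230 × 86/542 = 36.494 V.
P_out = V_A I_A + V_B I_B = 45.406×5.99 + 36.494×3.98 = 271.98 + 145.25 = 417.23 W.
Ideal ⇒ P_in = P_out, so I_p = P_out/V_p = 417.23/230 = 1.81 A.

I_p ≈ 1.81 A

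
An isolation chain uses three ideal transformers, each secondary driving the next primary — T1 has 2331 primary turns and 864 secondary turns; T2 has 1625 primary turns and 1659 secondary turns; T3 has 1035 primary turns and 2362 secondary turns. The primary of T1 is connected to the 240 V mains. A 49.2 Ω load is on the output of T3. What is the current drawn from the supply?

After T1: V = 240.00 × 864/2331 = 88.958 V.
After T2: V = 88.958 × 1659/1625 = 90.819 V.
After T3: V = 90.819 × 2362/1035 = 207.26 V.
I_load = 207.26/49.2 = 4.2126 A, so P_out = 207.26 × 4.2126 = 873.10 W.
All ideal ⇒ P_in = P_out, so I_supply = 873.10/240 = 3.64 A.

I_supply ≈ 3.64 A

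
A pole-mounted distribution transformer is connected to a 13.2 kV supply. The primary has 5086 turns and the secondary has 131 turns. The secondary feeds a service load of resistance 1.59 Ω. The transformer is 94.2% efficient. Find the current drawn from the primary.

V_s = 13200 × 131/5086 = 339.99 V.
I_s = V_s/R = 339.99/1.59 = 213.83 A.
P_out = V_s I_s = 339.99 × 213.83 = 72701 W.
P_in = P_out/η = 72701/0.942 = 77177 W.
I_p = P_in/V_p = 77177/13200 = 5.85 A.

I_p ≈ 5.85 A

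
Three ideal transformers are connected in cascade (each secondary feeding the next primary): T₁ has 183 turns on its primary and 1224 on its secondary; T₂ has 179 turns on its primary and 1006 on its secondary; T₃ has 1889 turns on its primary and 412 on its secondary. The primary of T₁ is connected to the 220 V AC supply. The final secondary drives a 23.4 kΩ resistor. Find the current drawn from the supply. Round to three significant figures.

Secondary of T₁: V = 220.00 × 1224/183 = 1471.5 V.
Secondary of T₂: V = 1471.5 × 1006/179 = 8269.9 V.
Secondary of T₃: V = 8269.9 × 412/1889 = 1803.7 V.
I_load = 1803.7/23400 = 0.077081 A, so P_out = 1803.7 × 0.077081 = 139.03 W.
All ideal ⇒ P_in = P_out, so I_supply = 139.03/220 = 0.632 A.

I_supply ≈ 0.632 A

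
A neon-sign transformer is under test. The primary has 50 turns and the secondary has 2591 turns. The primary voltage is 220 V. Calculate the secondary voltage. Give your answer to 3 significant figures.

V_s ≈ 11400 V

V_s/V_p = N_s/N_p, so V_s = 220 × 2591/50 = 11400 V.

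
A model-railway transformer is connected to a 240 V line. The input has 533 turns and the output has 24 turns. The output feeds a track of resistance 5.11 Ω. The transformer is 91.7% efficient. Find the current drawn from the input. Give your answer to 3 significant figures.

I_in ≈ 0.104 A

V_out = 240 × 24/533 = 10.807 V.
I_out = V_out/R = 10.807/5.11 = 2.1148 A.
P_out = V_out I_out = 10.807 × 2.1148 = 22.854 W.
P_in = P_out/η = 22.854/0.917 = 24.923 W.
I_in = P_in/V_in = 24.923/240 = 0.104 A.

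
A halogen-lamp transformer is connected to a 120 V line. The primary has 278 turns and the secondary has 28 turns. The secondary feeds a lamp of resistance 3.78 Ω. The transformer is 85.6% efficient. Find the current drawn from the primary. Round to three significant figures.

I_p ≈ 0.376 A

V_s = 120 × 28/278 = 12.086 V.
I_s = V_s/R = 12.086/3.78 = 3.1974 A.
P_out = V_s I_s = 12.086 × 3.1974 = 38.645 W.
P_in = P_out/η = 38.645/0.856 = 45.146 W.
I_p = P_in/V_p = 45.146/120 = 0.376 A.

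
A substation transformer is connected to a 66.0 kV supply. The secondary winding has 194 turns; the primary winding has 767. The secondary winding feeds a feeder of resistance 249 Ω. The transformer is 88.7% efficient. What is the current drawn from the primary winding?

V_s = 66000 × 194/767 = 16694 V.
I_s = V_s/R = 16694/249 = 67.043 A.
P_out = V_s I_s = 16694 × 67.043 = 1.1192×10^6 W.
P_in = P_out/η = 1.1192×10^6/0.887 = 1.2618×10^6 W.
I_p = P_in/V_p = 1.2618×10^6/66000 = 19.1 A.

I_p ≈ 19.1 A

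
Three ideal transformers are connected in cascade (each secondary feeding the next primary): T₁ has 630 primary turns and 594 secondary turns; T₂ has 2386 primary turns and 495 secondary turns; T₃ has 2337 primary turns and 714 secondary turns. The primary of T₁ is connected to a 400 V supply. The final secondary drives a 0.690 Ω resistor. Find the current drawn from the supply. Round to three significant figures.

I_supply ≈ 2.07 A

After T₁: V = 400.00 × 594/630 = 377.14 V.
After T₂: V = 377.14 × 495/2386 = 78.242 V.
After T₃: V = 78.242 × 714/2337 = 23.905 V.
I_load = 23.905/0.690 = 34.644 A, so P_out = 23.905 × 34.644 = 828.15 W.
All ideal ⇒ P_in = P_out, so I_supply = 828.15/400 = 2.07 A.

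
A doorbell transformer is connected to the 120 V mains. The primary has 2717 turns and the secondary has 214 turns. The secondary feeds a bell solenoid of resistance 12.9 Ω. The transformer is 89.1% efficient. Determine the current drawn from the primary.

I_p ≈ 0.0648 A

V_s = 120 × 214/2717 = 9.4516 V.
I_s = V_s/R = 9.4516/12.9 = 0.73268 A.
P_out = V_s I_s = 9.4516 × 0.73268 = 6.9250 W.
P_in = P_out/η = 6.9250/0.891 = 7.7722 W.
I_p = P_in/V_p = 7.7722/120 = 0.0648 A.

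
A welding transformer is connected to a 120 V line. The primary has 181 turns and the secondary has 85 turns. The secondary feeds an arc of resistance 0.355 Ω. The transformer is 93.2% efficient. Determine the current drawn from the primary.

V_s = 120 × 85/181 = 56.354 V.
I_s = V_s/R = 56.354/0.355 = 158.74 A.
P_out = V_s I_s = 56.354 × 158.74 = 8945.7 W.
P_in = P_out/η = 8945.7/0.932 = 9598.4 W.
I_p = P_in/V_p = 9598.4/120 = 80.0 A.

I_p ≈ 80.0 A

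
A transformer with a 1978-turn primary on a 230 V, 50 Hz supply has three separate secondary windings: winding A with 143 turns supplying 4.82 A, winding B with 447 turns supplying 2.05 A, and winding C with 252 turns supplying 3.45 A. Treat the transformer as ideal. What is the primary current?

I_p ≈ 1.25 A

V_A = 230 × 143/1978 = 16.628 V; V_B = 230 × 447/1978 = 51.977 V; V_C = 230 × 252/1978 = 29.302 V.
P_out = V_A I_A + V_B I_B + V_C I_C = 16.628×4.82 + 51.977×2.05 + 29.302×3.45 = 80.147 + 106.55 + 101.09 = 287.79 W.
Ideal ⇒ P_in = P_out, so I_p = P_out/V_p = 287.79/230 = 1.25 A.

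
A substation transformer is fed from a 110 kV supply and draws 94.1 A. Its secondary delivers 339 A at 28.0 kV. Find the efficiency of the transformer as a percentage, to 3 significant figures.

P_in = 110000 × 94.1 = 1.03510×10^7 W.
P_out = 28000 × 339 = 9.49200×10^6 W.
η = P_out/P_in = 9.49200×10^6/(1.03510×10^7) = 0.917.

η ≈ 91.7%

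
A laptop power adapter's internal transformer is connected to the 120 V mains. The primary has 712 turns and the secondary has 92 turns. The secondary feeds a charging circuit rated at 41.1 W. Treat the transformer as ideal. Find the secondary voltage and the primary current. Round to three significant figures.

V_s = V_p × N_s/N_p = 120 × 92/712 = 15.506 V.
I_s = P/V_s = 41.1/15.506 = 2.6507 A.
I_p = I_s × N_s/N_p = 2.6507 × 92/712 = 0.343 A.

V_s ≈ 15.5 V, I_p ≈ 0.343 A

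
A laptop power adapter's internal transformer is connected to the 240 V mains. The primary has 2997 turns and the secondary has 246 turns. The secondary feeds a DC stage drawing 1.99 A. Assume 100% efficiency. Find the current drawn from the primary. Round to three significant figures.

For an ideal transformer I_p N_p = I_s N_s, so I_p = 1.99 × 246/2997 = 0.163 A.

I_p ≈ 0.163 A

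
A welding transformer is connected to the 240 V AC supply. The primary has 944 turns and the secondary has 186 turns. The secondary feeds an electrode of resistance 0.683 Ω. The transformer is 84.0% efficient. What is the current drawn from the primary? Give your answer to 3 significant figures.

V_s = 240 × 186/944 = 47.288 V.
I_s = V_s/R = 47.288/0.683 = 69.236 A.
P_out = V_s I_s = 47.288 × 69.236 = 3274.0 W.
P_in = P_out/η = 3274.0/0.840 = 3897.7 W.
I_p = P_in/V_p = 3897.7/240 = 16.2 A.

I_p ≈ 16.2 A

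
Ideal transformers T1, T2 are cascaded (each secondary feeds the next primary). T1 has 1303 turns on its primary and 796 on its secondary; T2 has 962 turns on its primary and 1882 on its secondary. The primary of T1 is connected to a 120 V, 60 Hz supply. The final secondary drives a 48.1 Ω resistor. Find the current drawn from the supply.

I_supply ≈ 3.56 A

Secondary of T1: V = 120.00 × 796/1303 = 73.308 V.
Secondary of T2: V = 73.308 × 1882/962 = 143.41 V.
I_load = 143.41/48.1 = 2.9816 A, so P_out = 143.41 × 2.9816 = 427.61 W.
All ideal ⇒ P_in = P_out, so I_supply = 427.61/120 = 3.56 A.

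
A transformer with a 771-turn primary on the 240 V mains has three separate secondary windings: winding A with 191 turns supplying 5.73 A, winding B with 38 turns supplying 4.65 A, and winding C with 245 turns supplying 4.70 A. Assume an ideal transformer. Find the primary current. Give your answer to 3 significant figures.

V_A = 240 × 191/771 = 59.455 V; V_B = 240 × 38/771 = 11.829 V; V_C = 240 × 245/771 = 76.265 V.
P_out = V_A I_A + V_B I_B + V_C I_C = 59.455×5.73 + 11.829×4.65 + 76.265×4.70 = 340.68 + 55.004 + 358.44 = 754.13 W.
Ideal ⇒ P_in = P_out, so I_p = P_out/V_p = 754.13/240 = 3.14 A.

I_p ≈ 3.14 A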